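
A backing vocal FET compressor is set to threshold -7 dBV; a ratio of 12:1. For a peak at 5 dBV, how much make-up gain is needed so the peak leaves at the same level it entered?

11 dB

The peak compresses to -7 + 12/12 = -6 dBV.
To reach 5 dBV requires 5 − (-6) = 11 dB of make-up.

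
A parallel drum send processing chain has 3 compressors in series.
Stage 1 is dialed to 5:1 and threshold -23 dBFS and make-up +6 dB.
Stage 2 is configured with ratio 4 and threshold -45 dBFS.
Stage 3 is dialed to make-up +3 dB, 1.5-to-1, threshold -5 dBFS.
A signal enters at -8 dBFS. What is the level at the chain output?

-34.25 dBFS

Stage 1: -8 dBFS is 15 dB over -23 dBFS; at 5:1 that becomes 3 dB over, giving -20 dBFS; +6 dB make-up → -14 dBFS.
Stage 2: overshoot 31 dB → 31/4 = 7.75 dB → -37.25 dBFS.
Stage 3: below threshold (-37.25 ≤ -5); passes unchanged; make-up brings it to -34.25 dBFS.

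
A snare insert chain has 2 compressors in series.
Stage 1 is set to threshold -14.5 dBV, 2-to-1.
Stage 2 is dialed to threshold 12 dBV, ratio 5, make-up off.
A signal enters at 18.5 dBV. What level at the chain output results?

Stage 1: 18.5 dBV is 33 dB over -14.5 dBV; at 2:1 that becomes 16.5 dB over, giving 2 dBV.
Stage 2: 2 dBV is at or below the 12 dBV threshold — no compression; output 2 dBV.

2 dBV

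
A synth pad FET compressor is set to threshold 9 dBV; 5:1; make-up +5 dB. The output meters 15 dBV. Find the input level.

Before make-up, the level was 15 − 5 = 10 dBV.
That's 1 dB above the 9 dBV threshold.
Before 5:1 compression the overshoot was 1 × 5 = 5 dB, so input = 9 + 5 = 14 dBV.

14 dBV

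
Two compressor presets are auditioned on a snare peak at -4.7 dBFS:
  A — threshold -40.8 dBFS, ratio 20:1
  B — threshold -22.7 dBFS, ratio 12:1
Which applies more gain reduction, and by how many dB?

A: 36.1 dB over, compressed to 1.805 dB over, so 34.295 dB of GR.
B: 18 dB over, compressed to 1.5 dB over, so 16.5 dB of GR.
A reduces 17.795 dB more.

A, by 17.795 dB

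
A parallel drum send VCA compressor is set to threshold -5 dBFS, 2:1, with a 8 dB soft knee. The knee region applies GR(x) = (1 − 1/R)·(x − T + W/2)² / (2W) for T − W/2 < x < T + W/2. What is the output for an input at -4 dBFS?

-4.78125 dBFS

x − T + W/2 = -4 − (-5) + 4 = 5.
GR = (1 − 1/2) × 5² / 16 = 0.5 × 25 / 16 = 0.78125 dB.
Output = -4 − 0.78125 = -4.78125 dBFS.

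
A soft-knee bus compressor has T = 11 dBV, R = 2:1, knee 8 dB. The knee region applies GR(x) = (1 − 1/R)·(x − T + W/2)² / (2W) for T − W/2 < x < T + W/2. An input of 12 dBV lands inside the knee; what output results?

x − T + W/2 = 12 − 11 + 4 = 5.
GR = (1 − 1/2) × 5² / 16 = 0.5 × 25 / 16 = 0.78125 dB.
Output = 12 − 0.78125 = 11.21875 dBV.

11.21875 dBV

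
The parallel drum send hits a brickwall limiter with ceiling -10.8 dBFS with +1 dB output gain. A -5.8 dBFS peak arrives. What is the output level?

The limiter clamps the peak to its -10.8 dBFS ceiling.
Output gain then adds 1 dB: -10.8 + 1 = -9.8 dBFS.

-9.8 dBFS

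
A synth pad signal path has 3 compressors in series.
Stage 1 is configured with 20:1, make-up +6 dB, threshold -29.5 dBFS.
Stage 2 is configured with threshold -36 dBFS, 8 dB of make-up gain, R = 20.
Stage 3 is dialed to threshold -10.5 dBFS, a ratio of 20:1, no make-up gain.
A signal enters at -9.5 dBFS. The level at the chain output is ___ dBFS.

Stage 1: overshoot 20 dB → 20/20 = 1 dB → -28.5 dBFS; +6 dB make-up → -22.5 dBFS.
Stage 2: -22.5 dBFS is 13.5 dB over -36 dBFS; at 20:1 that becomes 0.675 dB over, giving -35.325 dBFS; +8 dB make-up → -27.325 dBFS.
Stage 3: -27.325 dBFS is at or below the -10.5 dBFS threshold — no compression; output -27.325 dBFS.

-27.325 dBFS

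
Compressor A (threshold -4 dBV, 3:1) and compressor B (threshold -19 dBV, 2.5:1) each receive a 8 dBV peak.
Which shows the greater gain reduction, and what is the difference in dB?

B, by 8.2 dB

A: 12 dB over, compressed to 4 dB over, so 8 dB of GR.
B: 27 dB over, compressed to 10.8 dB over, so 16.2 dB of GR.
Difference: 8.2 dB in favour of B.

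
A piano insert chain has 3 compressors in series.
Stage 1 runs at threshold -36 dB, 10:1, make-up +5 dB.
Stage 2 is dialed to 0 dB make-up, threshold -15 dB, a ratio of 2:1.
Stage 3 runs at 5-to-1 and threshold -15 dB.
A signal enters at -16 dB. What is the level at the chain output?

Stage 1: 20 dB above -36 dB, reduced 10:1 to 2 dB above → -34 dB; +5 dB make-up → -29 dB.
Stage 2: below threshold (-29 ≤ -15); passes unchanged; output -29 dB.
Stage 3: -29 dB is at or below the -15 dB threshold — no compression; output -29 dB.

-29 dB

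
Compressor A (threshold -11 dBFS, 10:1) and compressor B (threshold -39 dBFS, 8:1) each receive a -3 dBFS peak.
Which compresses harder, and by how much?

B, by 24.3 dB

A: GR = 8 − 8/10 = 7.2 dB.
B: GR = 36 − 36/8 = 31.5 dB.
Difference: 24.3 dB in favour of B.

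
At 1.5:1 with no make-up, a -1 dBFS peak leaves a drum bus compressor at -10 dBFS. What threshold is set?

-28 dBFS

Input is 27 dB above T (since output overshoot × R = input overshoot: (-10 − T)·1.5 = -1 − T gives T = -28 dBFS).
Check: -28 + (-1 − (-28))/1.5 = -28 + 18 = -10 dBFS. ✓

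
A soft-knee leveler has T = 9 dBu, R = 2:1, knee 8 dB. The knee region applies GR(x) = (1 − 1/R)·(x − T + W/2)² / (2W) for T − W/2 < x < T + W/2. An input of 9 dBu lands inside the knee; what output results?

x − T + W/2 = 9 − 9 + 4 = 4.
GR = (1 − 1/2) × 4² / 16 = 0.5 × 16 / 16 = 0.5 dB.
Output = 9 − 0.5 = 8.5 dBu.

8.5 dBu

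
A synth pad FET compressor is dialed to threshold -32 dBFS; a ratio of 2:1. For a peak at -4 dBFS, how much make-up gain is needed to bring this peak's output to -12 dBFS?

Without make-up, output = threshold + overshoot/2 = -32 + 14 = -18 dBFS.
Gap to target: 6 dB.

6 dB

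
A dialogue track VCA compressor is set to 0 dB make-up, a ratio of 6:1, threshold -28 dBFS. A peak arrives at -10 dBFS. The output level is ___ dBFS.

The input is 18 dB above the -28 dBFS threshold.
6:1 compression reduces that to 18/6 = 3 dB over.
That puts the output at -25 dBFS.

-25 dBFS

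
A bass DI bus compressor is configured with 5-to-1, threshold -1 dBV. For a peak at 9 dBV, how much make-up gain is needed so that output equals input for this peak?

Overshoot 10 dB → 10/5 = 2 dB after compression, so the compressed level is -1 + 2 = 1 dBV.
Make-up = target − compressed = 9 − 1 = 8 dB.

8 dB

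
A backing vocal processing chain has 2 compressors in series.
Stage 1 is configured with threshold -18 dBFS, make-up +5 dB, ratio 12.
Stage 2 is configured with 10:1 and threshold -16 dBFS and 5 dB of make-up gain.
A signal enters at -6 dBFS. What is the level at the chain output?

Stage 1: overshoot 12 dB → 12/12 = 1 dB → -17 dBFS; +5 dB make-up → -12 dBFS.
Stage 2: -12 dBFS is 4 dB over -16 dBFS; at 10:1 that becomes 0.4 dB over, giving -15.6 dBFS; +5 dB make-up → -10.6 dBFS.

-10.6 dBFS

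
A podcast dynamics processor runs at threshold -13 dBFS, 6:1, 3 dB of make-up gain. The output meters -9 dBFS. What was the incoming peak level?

Stripping the +3 dB make-up gives -12 dBFS at the gain stage.
Post-compression overshoot = -12 − (-13) = 1 dB.
Before 6:1 compression the overshoot was 1 × 6 = 6 dB, so input = -13 + 6 = -7 dBFS.

-7 dBFS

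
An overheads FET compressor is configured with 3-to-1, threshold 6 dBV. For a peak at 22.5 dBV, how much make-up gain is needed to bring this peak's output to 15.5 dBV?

Without make-up, output = threshold + overshoot/3 = 6 + 5.5 = 11.5 dBV.
Gap to target: 4 dB.

4 dB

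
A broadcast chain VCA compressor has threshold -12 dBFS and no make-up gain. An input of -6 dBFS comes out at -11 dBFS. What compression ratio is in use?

6:1

Input overshoot = -6 − (-12) = 6 dB; output overshoot = -11 − (-12) = 1 dB.
Ratio = 6 / 1 = 6.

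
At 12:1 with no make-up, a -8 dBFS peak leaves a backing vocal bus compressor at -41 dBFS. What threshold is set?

-44 dBFS

Let T be the threshold. Output overshoot = (input overshoot)/R, so -41 − T = (-8 − T)/12.
12·(-41 − T) = -8 − T → 11·T = -492 − (-8) = -484.
T = -484/11 = -44 dBFS.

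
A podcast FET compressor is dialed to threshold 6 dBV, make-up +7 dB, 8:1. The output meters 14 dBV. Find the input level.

14 dBV

Stripping the +7 dB make-up gives 7 dBV at the gain stage.
Post-compression overshoot = 7 − 6 = 1 dB.
Undo the ratio: input overshoot = 1 × 8 = 8 dB, giving input = 14 dBV.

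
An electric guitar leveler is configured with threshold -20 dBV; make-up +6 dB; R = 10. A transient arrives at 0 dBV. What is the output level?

-12 dBV

0 dBV sits 20 dB over threshold.
10:1 compression reduces that to 20/10 = 2 dB over.
Output = -20 + 2 = -18 dBV; make-up adds 6 dB, giving -12 dBV.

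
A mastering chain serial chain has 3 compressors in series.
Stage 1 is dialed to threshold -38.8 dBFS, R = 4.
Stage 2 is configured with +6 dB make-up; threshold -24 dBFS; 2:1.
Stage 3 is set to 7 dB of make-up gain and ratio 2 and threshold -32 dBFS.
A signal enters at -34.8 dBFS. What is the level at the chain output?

Stage 1: overshoot 4 dB → 4/4 = 1 dB → -37.8 dBFS.
Stage 2: -37.8 dBFS is at or below the -24 dBFS threshold — no compression; make-up brings it to -31.8 dBFS.
Stage 3: -31.8 dBFS is 0.2 dB over -32 dBFS; at 2:1 that becomes 0.1 dB over, giving -31.9 dBFS; +7 dB make-up → -24.9 dBFS.

-24.9 dBFS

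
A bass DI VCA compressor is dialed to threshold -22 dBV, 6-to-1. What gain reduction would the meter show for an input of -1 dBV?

17.5 dB

Overshoot = -1 − (-22) = 21 dB.
After 6:1 compression the overshoot becomes 21/6 = 3.5 dB.
Gain reduction = 21 − 3.5 = 17.5 dB.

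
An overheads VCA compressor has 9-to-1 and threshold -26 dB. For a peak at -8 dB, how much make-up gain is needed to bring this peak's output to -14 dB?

The peak compresses to -26 + 18/9 = -24 dB.
To reach -14 dB requires -14 − (-24) = 10 dB of make-up.

10 dB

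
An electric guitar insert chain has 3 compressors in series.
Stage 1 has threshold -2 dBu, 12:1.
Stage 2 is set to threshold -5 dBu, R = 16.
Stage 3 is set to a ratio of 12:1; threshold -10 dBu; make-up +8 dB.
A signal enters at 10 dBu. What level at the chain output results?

-1.5625 dBu

Stage 1: 10 dBu is 12 dB over -2 dBu; at 12:1 that becomes 1 dB over, giving -1 dBu.
Stage 2: overshoot 4 dB → 4/16 = 0.25 dB → -4.75 dBu.
Stage 3: 5.25 dB above -10 dBu, reduced 12:1 to 0.4375 dB above → -9.5625 dBu; +8 dB make-up → -1.5625 dBu.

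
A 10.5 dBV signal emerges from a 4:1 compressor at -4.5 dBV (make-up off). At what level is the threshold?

Let T be the threshold. Output overshoot = (input overshoot)/R, so -4.5 − T = (10.5 − T)/4.
4·(-4.5 − T) = 10.5 − T → 3·T = -18 − 10.5 = -28.5.
T = -28.5/3 = -9.5 dBV.

-9.5 dBV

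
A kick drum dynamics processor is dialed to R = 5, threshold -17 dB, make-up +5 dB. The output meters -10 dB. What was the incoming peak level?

Before make-up, the level was -10 − 5 = -15 dB.
The compressed level sits -15 − (-17) = 2 dB over threshold.
Input overshoot = R × output overshoot = 10 dB → input = -17 + 10 = -7 dB.

-7 dB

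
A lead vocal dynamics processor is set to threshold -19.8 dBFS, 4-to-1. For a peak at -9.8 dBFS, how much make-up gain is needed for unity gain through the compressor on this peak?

Without make-up, output = threshold + overshoot/4 = -19.8 + 2.5 = -17.3 dBFS.
Gap to target: 7.5 dB.

7.5 dB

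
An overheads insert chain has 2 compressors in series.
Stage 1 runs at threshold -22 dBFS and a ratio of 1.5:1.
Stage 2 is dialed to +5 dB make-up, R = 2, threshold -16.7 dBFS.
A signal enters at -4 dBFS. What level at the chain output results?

Stage 1: -4 dBFS is 18 dB over -22 dBFS; at 1.5:1 that becomes 12 dB over, giving -10 dBFS.
Stage 2: 6.7 dB above -16.7 dBFS, reduced 2:1 to 3.35 dB above → -13.35 dBFS; +5 dB make-up → -8.35 dBFS.

-8.35 dBFS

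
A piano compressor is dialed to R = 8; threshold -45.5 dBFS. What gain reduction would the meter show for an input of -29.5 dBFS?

14 dB

Overshoot = -29.5 − (-45.5) = 16 dB.
At 8:1, output sits 16/8 = 2 dB above threshold.
GR = overshoot in − overshoot out = 16 − 2 = 14 dB.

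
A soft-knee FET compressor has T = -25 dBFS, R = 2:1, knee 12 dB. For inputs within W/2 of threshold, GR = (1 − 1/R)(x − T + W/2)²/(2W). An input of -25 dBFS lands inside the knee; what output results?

-25.75 dBFS

x − T + W/2 = -25 − (-25) + 6 = 6.
GR = (1 − 1/2) × 6² / 24 = 0.5 × 36 / 24 = 0.75 dB.
Output = -25 − 0.75 = -25.75 dBFS.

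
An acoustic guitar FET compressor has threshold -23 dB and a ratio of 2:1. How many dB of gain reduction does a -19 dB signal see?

The signal is 4 dB above threshold.
A 2:1 ratio leaves 2 dB of that excess.
Gain reduction = 4 − 2 = 2 dB.

2 dB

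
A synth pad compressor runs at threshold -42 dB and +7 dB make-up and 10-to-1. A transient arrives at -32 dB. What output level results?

The input is 10 dB above the -42 dB threshold.
10:1 compression reduces that to 10/10 = 1 dB over.
That puts the output at -41 dB; make-up adds 7 dB, giving -34 dB.

-34 dB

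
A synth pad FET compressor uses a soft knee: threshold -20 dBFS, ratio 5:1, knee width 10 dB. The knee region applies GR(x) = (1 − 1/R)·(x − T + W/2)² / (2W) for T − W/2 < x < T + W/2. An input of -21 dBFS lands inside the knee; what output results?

x − T + W/2 = -21 − (-20) + 5 = 4.
GR = (1 − 1/5) × 4² / 20 = 0.8 × 16 / 20 = 0.64 dB.
Output = -21 − 0.64 = -21.64 dBFS.

-21.64 dBFS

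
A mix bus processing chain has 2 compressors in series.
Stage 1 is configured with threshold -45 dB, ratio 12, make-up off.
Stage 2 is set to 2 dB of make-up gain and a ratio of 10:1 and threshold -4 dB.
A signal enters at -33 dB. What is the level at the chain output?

Stage 1: 12 dB above -45 dB, reduced 12:1 to 1 dB above → -44 dB.
Stage 2: -44 dB ≤ -4 dB, so stage 2 doesn't engage; make-up brings it to -42 dB.

-42 dB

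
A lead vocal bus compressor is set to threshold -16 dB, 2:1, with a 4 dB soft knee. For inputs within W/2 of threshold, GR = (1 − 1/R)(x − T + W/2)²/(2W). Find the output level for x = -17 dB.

-17.0625 dB

x − T + W/2 = -17 − (-16) + 2 = 1.
GR = (1 − 1/2) × 1² / 8 = 0.5 × 1 / 8 = 0.0625 dB.
Output = -17 − 0.0625 = -17.0625 dB.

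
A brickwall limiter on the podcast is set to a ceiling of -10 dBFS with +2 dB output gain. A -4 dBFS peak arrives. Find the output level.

-8 dBFS

At ∞:1, everything above -10 dBFS is held at the ceiling.
Output gain then adds 2 dB: -10 + 2 = -8 dBFS.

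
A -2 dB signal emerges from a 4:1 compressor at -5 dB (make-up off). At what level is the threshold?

-6 dB

Let T be the threshold. Output overshoot = (input overshoot)/R, so -5 − T = (-2 − T)/4.
4·(-5 − T) = -2 − T → 3·T = -20 − (-2) = -18.
T = -18/3 = -6 dB.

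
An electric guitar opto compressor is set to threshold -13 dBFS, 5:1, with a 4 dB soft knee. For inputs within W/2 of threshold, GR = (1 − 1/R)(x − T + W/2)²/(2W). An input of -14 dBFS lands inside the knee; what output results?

x − T + W/2 = -14 − (-13) + 2 = 1.
GR = (1 − 1/5) × 1² / 8 = 0.8 × 1 / 8 = 0.1 dB.
Output = -14 − 0.1 = -14.1 dBFS.

-14.1 dBFS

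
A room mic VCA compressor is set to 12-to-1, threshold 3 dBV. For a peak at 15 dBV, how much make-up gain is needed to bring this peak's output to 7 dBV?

The peak compresses to 3 + 12/12 = 4 dBV.
To reach 7 dBV requires 7 − 4 = 3 dB of make-up.

3 dB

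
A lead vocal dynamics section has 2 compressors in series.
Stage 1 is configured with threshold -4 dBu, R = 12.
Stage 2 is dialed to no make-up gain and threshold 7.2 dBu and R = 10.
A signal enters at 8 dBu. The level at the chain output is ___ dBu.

Stage 1: 8 dBu is 12 dB over -4 dBu; at 12:1 that becomes 1 dB over, giving -3 dBu.
Stage 2: -3 dBu ≤ 7.2 dBu, so stage 2 doesn't engage; output -3 dBu.

-3 dBu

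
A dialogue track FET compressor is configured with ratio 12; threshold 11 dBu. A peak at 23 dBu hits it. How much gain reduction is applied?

11 dB

23 dBu exceeds the threshold by 12 dB.
A 12:1 ratio leaves 1 dB of that excess.
Gain reduction = 12 − 1 = 11 dB.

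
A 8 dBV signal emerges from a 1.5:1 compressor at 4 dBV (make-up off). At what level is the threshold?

Gain reduction = 8 − 4 = 4 dB; output overshoot = GR / (R − 1) = 4 / 0.5 = 8 dB.
Threshold = output − output overshoot = 4 − 8 = -4 dBV.

-4 dBV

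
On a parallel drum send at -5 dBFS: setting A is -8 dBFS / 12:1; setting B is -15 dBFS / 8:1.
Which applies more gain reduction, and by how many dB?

A: GR = 3 − 3/12 = 2.75 dB.
B: GR = 10 − 10/8 = 8.75 dB.
B applies 6 dB more gain reduction.

B, by 6 dB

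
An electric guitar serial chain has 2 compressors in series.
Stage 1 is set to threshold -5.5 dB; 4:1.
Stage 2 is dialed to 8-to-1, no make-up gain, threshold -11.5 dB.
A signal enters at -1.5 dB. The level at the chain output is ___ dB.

Stage 1: -1.5 dB is 4 dB over -5.5 dB; at 4:1 that becomes 1 dB over, giving -4.5 dB.
Stage 2: -4.5 dB is 7 dB over -11.5 dB; at 8:1 that becomes 0.875 dB over, giving -10.625 dB.

-10.625 dB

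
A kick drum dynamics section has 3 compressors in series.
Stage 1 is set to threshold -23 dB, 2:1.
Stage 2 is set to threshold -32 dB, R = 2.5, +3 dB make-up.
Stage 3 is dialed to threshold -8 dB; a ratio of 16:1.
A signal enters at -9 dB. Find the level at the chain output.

Stage 1: -9 dB is 14 dB over -23 dB; at 2:1 that becomes 7 dB over, giving -16 dB.
Stage 2: -16 dB is 16 dB over -32 dB; at 2.5:1 that becomes 6.4 dB over, giving -25.6 dB; +3 dB make-up → -22.6 dB.
Stage 3: -22.6 dB is at or below the -8 dB threshold — no compression; output -22.6 dB.

-22.6 dB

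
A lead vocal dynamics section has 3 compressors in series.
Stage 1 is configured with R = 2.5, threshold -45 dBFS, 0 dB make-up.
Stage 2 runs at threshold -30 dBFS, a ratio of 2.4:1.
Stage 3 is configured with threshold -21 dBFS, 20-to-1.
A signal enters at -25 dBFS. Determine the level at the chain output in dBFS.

-37 dBFS

Stage 1: -25 dBFS is 20 dB over -45 dBFS; at 2.5:1 that becomes 8 dB over, giving -37 dBFS.
Stage 2: below threshold (-37 ≤ -30); passes unchanged; output -37 dBFS.
Stage 3: -37 dBFS ≤ -21 dBFS, so stage 3 doesn't engage; output -37 dBFS.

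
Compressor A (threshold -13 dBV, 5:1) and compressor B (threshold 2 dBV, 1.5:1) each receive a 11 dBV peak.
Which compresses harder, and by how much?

A: overshoot 24 dB → output overshoot 4.8 dB → GR 19.2 dB.
B: overshoot 9 dB → output overshoot 6 dB → GR 3 dB.
Difference: 16.2 dB in favour of A.

A, by 16.2 dB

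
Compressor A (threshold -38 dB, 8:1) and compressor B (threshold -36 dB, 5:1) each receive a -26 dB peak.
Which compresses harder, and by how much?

A: overshoot 12 dB → output overshoot 1.5 dB → GR 10.5 dB.
B: overshoot 10 dB → output overshoot 2 dB → GR 8 dB.
A applies 2.5 dB more gain reduction.

A, by 2.5 dB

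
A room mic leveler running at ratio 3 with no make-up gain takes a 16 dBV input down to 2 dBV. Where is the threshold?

Input is 21 dB above T (since output overshoot × R = input overshoot: (2 − T)·3 = 16 − T gives T = -5 dBV).
Check: -5 + (16 − (-5))/3 = -5 + 7 = 2 dBV. ✓

-5 dBV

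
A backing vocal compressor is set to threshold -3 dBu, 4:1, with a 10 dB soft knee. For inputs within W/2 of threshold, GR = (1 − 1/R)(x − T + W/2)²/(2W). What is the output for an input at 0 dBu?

-2.4 dBu

x − T + W/2 = 0 − (-3) + 5 = 8.
GR = (1 − 1/4) × 8² / 20 = 0.75 × 64 / 20 = 2.4 dB.
Output = 0 − 2.4 = -2.4 dBu.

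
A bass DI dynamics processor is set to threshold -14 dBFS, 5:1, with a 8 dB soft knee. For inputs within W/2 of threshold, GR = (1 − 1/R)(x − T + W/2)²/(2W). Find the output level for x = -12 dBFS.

x − T + W/2 = -12 − (-14) + 4 = 6.
GR = (1 − 1/5) × 6² / 16 = 0.8 × 36 / 16 = 1.8 dB.
Output = -12 − 1.8 = -13.8 dBFS.

-13.8 dBFS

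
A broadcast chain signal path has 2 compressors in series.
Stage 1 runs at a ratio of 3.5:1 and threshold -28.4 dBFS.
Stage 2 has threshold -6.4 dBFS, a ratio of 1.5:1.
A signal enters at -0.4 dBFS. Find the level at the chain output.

-20.4 dBFS

Stage 1: -0.4 dBFS is 28 dB over -28.4 dBFS; at 3.5:1 that becomes 8 dB over, giving -20.4 dBFS.
Stage 2: below threshold (-20.4 ≤ -6.4); passes unchanged; output -20.4 dBFS.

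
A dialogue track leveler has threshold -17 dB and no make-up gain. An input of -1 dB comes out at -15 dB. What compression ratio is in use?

Input overshoot = -1 − (-17) = 16 dB; output overshoot = -15 − (-17) = 2 dB.
Ratio = 16 / 2 = 8.

8:1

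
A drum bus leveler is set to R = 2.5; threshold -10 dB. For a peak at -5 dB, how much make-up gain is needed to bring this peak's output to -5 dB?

The peak compresses to -10 + 5/2.5 = -8 dB.
To reach -5 dB requires -5 − (-8) = 3 dB of make-up.

3 dB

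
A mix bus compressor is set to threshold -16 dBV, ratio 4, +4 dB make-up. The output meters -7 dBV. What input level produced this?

4 dBV

Remove make-up: -7 − 4 = -11 dBV.
The compressed level sits -11 − (-16) = 5 dB over threshold.
Input overshoot = R × output overshoot = 20 dB → input = -16 + 20 = 4 dBV.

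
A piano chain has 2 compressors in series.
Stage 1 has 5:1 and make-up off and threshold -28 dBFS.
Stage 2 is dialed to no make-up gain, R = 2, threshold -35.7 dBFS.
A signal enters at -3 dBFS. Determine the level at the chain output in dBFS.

-29.35 dBFS

Stage 1: 25 dB above -28 dBFS, reduced 5:1 to 5 dB above → -23 dBFS.
Stage 2: 12.7 dB above -35.7 dBFS, reduced 2:1 to 6.35 dB above → -29.35 dBFS.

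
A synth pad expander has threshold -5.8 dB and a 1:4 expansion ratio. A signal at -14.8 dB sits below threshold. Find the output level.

-41.8 dB

Undershoot = (-5.8) − (-14.8) = 9 dB.
At 1:4, that expands to 36 dB under threshold.
Output = -5.8 − 36 = -41.8 dB.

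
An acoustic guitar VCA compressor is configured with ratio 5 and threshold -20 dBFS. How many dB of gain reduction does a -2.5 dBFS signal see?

14 dB

-2.5 dBFS exceeds the threshold by 17.5 dB.
A 5:1 ratio leaves 3.5 dB of that excess.
Gain reduction = 17.5 − 3.5 = 14 dB.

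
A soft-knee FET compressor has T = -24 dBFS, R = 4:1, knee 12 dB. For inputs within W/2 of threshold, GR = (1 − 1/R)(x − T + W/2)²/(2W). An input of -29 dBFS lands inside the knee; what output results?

x − T + W/2 = -29 − (-24) + 6 = 1.
GR = (1 − 1/4) × 1² / 24 = 0.75 × 1 / 24 = 0.03125 dB.
Output = -29 − 0.03125 = -29.03125 dBFS.

-29.03125 dBFS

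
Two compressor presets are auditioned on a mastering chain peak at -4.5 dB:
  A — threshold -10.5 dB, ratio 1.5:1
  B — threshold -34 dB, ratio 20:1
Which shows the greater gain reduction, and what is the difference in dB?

B, by 26.025 dB

A: GR = 6 − 6/1.5 = 2 dB.
B: GR = 29.5 − 29.5/20 = 28.025 dB.
B reduces 26.025 dB more.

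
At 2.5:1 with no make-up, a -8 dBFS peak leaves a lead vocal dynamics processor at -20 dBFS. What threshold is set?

-28 dBFS

Input is 20 dB above T (since output overshoot × R = input overshoot: (-20 − T)·2.5 = -8 − T gives T = -28 dBFS).
Check: -28 + (-8 − (-28))/2.5 = -28 + 8 = -20 dBFS. ✓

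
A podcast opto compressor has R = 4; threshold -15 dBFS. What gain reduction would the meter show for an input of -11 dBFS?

3 dB

The signal is 4 dB above threshold.
A 4:1 ratio leaves 1 dB of that excess.
Gain reduction = 4 − 1 = 3 dB.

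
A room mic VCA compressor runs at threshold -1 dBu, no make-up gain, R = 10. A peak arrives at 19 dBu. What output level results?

1 dBu

The input is 20 dB above the -1 dBu threshold.
10:1 compression reduces that to 20/10 = 2 dB over.
That puts the output at 1 dBu.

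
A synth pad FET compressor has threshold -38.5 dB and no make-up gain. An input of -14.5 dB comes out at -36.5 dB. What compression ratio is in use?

12:1

Input overshoot = -14.5 − (-38.5) = 24 dB; output overshoot = -36.5 − (-38.5) = 2 dB.
Ratio = 24 / 2 = 12.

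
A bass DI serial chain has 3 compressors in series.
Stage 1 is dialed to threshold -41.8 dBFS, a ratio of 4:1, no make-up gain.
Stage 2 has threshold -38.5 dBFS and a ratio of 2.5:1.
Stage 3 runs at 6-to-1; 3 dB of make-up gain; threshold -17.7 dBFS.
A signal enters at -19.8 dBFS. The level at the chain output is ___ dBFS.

Stage 1: 22 dB above -41.8 dBFS, reduced 4:1 to 5.5 dB above → -36.3 dBFS.
Stage 2: -36.3 dBFS is 2.2 dB over -38.5 dBFS; at 2.5:1 that becomes 0.88 dB over, giving -37.62 dBFS.
Stage 3: -37.62 dBFS is at or below the -17.7 dBFS threshold — no compression; make-up brings it to -34.62 dBFS.

-34.62 dBFS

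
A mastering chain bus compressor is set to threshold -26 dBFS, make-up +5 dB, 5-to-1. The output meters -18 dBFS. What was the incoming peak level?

Remove make-up: -18 − 5 = -23 dBFS.
That's 3 dB above the -26 dBFS threshold.
Before 5:1 compression the overshoot was 3 × 5 = 15 dB, so input = -26 + 15 = -11 dBFS.

-11 dBFS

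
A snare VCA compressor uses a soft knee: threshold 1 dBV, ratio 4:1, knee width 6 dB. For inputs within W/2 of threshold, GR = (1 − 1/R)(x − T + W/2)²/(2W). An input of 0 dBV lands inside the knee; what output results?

x − T + W/2 = 0 − 1 + 3 = 2.
GR = (1 − 1/4) × 2² / 12 = 0.75 × 4 / 12 = 0.25 dB.
Output = 0 − 0.25 = -0.25 dBV.

-0.25 dBV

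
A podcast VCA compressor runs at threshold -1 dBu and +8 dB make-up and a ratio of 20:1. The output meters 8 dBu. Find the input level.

19 dBu

Before make-up, the level was 8 − 8 = 0 dBu.
Post-compression overshoot = 0 − (-1) = 1 dB.
Input overshoot = R × output overshoot = 20 dB → input = -1 + 20 = 19 dBu.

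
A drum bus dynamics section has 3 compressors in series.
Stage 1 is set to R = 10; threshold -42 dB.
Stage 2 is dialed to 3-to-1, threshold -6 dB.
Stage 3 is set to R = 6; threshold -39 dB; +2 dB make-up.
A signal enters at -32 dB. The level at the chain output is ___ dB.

Stage 1: overshoot 10 dB → 10/10 = 1 dB → -41 dB.
Stage 2: -41 dB is at or below the -6 dB threshold — no compression; output -41 dB.
Stage 3: below threshold (-41 ≤ -39); passes unchanged; make-up brings it to -39 dB.

-39 dB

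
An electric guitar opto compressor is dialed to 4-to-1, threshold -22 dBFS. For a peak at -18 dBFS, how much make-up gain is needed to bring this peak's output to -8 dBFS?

Overshoot 4 dB → 4/4 = 1 dB after compression, so the compressed level is -22 + 1 = -21 dBFS.
Make-up = target − compressed = -8 − (-21) = 13 dB.

13 dB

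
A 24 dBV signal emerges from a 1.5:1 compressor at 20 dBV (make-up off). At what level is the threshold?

Input is 12 dB above T (since output overshoot × R = input overshoot: (20 − T)·1.5 = 24 − T gives T = 12 dBV).
Check: 12 + (24 − 12)/1.5 = 12 + 8 = 20 dBV. ✓

12 dBV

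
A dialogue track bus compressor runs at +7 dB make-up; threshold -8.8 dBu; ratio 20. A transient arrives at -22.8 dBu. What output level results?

-15.8 dBu

-22.8 dBu is 14 dB below the -8.8 dBu threshold, so no gain reduction is applied.
Make-up gain adds 7 dB: -22.8 + 7 = -15.8 dBu.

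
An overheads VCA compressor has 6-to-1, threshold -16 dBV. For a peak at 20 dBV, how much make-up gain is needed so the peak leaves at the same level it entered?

Overshoot 36 dB → 36/6 = 6 dB after compression, so the compressed level is -16 + 6 = -10 dBV.
Make-up = target − compressed = 20 − (-10) = 30 dB.

30 dB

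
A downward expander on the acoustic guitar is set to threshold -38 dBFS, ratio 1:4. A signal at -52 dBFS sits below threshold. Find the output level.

Undershoot = (-38) − (-52) = 14 dB.
At 1:4, that expands to 56 dB under threshold.
Output = -38 − 56 = -94 dBFS.

-94 dBFS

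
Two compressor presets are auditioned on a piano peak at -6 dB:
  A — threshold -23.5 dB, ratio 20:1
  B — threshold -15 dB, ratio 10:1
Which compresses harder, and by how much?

A: GR = 17.5 − 17.5/20 = 16.625 dB.
B: GR = 9 − 9/10 = 8.1 dB.
A applies 8.525 dB more gain reduction.

A, by 8.525 dB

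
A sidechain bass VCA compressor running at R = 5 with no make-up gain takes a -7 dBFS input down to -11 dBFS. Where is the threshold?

-12 dBFS

Gain reduction = -7 − (-11) = 4 dB; output overshoot = GR / (R − 1) = 4 / 4 = 1 dB.
Threshold = output − output overshoot = -11 − 1 = -12 dBFS.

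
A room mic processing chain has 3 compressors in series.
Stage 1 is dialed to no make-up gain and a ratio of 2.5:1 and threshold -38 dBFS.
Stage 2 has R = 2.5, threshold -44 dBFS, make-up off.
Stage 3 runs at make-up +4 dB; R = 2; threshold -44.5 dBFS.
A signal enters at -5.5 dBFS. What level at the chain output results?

-36.45 dBFS

Stage 1: -5.5 dBFS is 32.5 dB over -38 dBFS; at 2.5:1 that becomes 13 dB over, giving -25 dBFS.
Stage 2: overshoot 19 dB → 19/2.5 = 7.6 dB → -36.4 dBFS.
Stage 3: -36.4 dBFS is 8.1 dB over -44.5 dBFS; at 2:1 that becomes 4.05 dB over, giving -40.45 dBFS; +4 dB make-up → -36.45 dBFS.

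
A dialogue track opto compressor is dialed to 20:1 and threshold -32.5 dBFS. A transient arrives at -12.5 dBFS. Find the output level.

The input is 20 dB above the -32.5 dBFS threshold.
The 20 dB excess becomes 1 dB after 20:1 reduction.
That puts the output at -31.5 dBFS.

-31.5 dBFS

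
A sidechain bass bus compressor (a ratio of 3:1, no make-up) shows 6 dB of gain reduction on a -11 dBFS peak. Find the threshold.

Input is 9 dB above T (since output overshoot × R = input overshoot: (-17 − T)·3 = -11 − T gives T = -20 dBFS).
Check: -20 + (-11 − (-20))/3 = -20 + 3 = -17 dBFS. ✓

-20 dBFS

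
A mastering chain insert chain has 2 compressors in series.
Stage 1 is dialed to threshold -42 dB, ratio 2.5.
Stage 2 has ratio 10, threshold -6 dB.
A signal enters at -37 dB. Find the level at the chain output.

Stage 1: -37 dB is 5 dB over -42 dB; at 2.5:1 that becomes 2 dB over, giving -40 dB.
Stage 2: below threshold (-40 ≤ -6); passes unchanged; output -40 dB.

-40 dB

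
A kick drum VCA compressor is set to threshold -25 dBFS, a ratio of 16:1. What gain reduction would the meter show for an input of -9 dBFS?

-9 dBFS exceeds the threshold by 16 dB.
After 16:1 compression the overshoot becomes 16/16 = 1 dB.
GR = overshoot in − overshoot out = 16 − 1 = 15 dB.

15 dB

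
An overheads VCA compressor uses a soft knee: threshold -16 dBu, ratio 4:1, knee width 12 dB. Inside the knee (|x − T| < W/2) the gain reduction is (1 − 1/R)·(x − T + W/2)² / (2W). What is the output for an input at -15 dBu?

x − T + W/2 = -15 − (-16) + 6 = 7.
GR = (1 − 1/4) × 7² / 24 = 0.75 × 49 / 24 = 1.53125 dB.
Output = -15 − 1.53125 = -16.53125 dBu.

-16.53125 dBu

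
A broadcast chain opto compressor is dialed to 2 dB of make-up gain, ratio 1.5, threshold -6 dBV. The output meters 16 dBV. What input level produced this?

24 dBV

Stripping the +2 dB make-up gives 14 dBV at the gain stage.
The compressed level sits 14 − (-6) = 20 dB over threshold.
Undo the ratio: input overshoot = 20 × 1.5 = 30 dB, giving input = 24 dBV.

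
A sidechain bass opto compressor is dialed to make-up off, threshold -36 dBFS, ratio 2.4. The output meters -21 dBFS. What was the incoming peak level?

Post-compression overshoot = -21 − (-36) = 15 dB.
Before 2.4:1 compression the overshoot was 15 × 2.4 = 36 dB, so input = -36 + 36 = 0 dBFS.

0 dBFS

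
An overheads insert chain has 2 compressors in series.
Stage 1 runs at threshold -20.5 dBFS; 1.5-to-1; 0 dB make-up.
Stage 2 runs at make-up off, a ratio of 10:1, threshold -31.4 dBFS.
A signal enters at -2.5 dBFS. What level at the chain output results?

Stage 1: overshoot 18 dB → 18/1.5 = 12 dB → -8.5 dBFS.
Stage 2: -8.5 dBFS is 22.9 dB over -31.4 dBFS; at 10:1 that becomes 2.29 dB over, giving -29.11 dBFS.

-29.11 dBFS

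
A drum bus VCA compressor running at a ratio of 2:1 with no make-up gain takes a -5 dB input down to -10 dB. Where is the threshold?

Let T be the threshold. Output overshoot = (input overshoot)/R, so -10 − T = (-5 − T)/2.
2·(-10 − T) = -5 − T → 1·T = -20 − (-5) = -15.
T = -15/1 = -15 dB.

-15 dB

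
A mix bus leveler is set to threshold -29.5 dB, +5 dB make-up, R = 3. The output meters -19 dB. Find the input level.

-13 dB

Remove make-up: -19 − 5 = -24 dB.
That's 5.5 dB above the -29.5 dB threshold.
Before 3:1 compression the overshoot was 5.5 × 3 = 16.5 dB, so input = -29.5 + 16.5 = -13 dB.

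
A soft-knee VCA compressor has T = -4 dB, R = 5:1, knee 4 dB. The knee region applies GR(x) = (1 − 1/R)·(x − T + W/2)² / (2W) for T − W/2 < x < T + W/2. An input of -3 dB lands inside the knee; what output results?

x − T + W/2 = -3 − (-4) + 2 = 3.
GR = (1 − 1/5) × 3² / 8 = 0.8 × 9 / 8 = 0.9 dB.
Output = -3 − 0.9 = -3.9 dB.

-3.9 dB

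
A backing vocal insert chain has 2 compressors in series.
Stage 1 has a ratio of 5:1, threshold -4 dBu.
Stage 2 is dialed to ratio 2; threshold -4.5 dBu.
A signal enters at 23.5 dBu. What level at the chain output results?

-1.5 dBu

Stage 1: 23.5 dBu is 27.5 dB over -4 dBu; at 5:1 that becomes 5.5 dB over, giving 1.5 dBu.
Stage 2: 6 dB above -4.5 dBu, reduced 2:1 to 3 dB above → -1.5 dBu.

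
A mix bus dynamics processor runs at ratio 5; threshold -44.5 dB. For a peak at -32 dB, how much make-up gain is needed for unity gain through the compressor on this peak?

Overshoot 12.5 dB → 12.5/5 = 2.5 dB after compression, so the compressed level is -44.5 + 2.5 = -42 dB.
Make-up = target − compressed = -32 − (-42) = 10 dB.

10 dB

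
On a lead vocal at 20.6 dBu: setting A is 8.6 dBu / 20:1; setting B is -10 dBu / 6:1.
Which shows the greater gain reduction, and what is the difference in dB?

B, by 14.1 dB

A: GR = 12 − 12/20 = 11.4 dB.
B: GR = 30.6 − 30.6/6 = 25.5 dB.
Difference: 14.1 dB in favour of B.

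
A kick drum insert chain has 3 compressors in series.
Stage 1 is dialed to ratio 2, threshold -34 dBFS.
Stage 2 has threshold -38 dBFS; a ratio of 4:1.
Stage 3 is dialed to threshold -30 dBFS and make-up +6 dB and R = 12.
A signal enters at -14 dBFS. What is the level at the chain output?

Stage 1: overshoot 20 dB → 20/2 = 10 dB → -24 dBFS.
Stage 2: -24 dBFS is 14 dB over -38 dBFS; at 4:1 that becomes 3.5 dB over, giving -34.5 dBFS.
Stage 3: -34.5 dBFS is at or below the -30 dBFS threshold — no compression; make-up brings it to -28.5 dBFS.

-28.5 dBFS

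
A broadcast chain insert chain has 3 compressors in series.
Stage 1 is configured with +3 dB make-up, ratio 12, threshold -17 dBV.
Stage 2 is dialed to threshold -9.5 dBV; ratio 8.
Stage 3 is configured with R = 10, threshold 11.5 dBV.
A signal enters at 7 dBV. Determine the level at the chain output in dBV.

-12 dBV

Stage 1: 24 dB above -17 dBV, reduced 12:1 to 2 dB above → -15 dBV; +3 dB make-up → -12 dBV.
Stage 2: -12 dBV is at or below the -9.5 dBV threshold — no compression; output -12 dBV.
Stage 3: -12 dBV ≤ 11.5 dBV, so stage 3 doesn't engage; output -12 dBV.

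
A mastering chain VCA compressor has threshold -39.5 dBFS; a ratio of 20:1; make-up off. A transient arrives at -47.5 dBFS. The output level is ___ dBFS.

-47.5 dBFS

-47.5 dBFS is 8 dB below the -39.5 dBFS threshold, so no gain reduction is applied.
Output = input = -47.5 dBFS.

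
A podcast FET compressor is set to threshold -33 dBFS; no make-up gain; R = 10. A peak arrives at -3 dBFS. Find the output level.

Overshoot: -3 − (-33) = 30 dB.
The 30 dB excess becomes 3 dB after 10:1 reduction.
That puts the output at -30 dBFS.

-30 dBFS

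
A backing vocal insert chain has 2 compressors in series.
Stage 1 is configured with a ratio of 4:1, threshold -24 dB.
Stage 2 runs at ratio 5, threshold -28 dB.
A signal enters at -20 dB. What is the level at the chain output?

-27 dB

Stage 1: 4 dB above -24 dB, reduced 4:1 to 1 dB above → -23 dB.
Stage 2: overshoot 5 dB → 5/5 = 1 dB → -27 dB.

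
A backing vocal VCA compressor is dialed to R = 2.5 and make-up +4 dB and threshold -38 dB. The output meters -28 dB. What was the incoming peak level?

Before make-up, the level was -28 − 4 = -32 dB.
Post-compression overshoot = -32 − (-38) = 6 dB.
Before 2.5:1 compression the overshoot was 6 × 2.5 = 15 dB, so input = -38 + 15 = -23 dB.

-23 dB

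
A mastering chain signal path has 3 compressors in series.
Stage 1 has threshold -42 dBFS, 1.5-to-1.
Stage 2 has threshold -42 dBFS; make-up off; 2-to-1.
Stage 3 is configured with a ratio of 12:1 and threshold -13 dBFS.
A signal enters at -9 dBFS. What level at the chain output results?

-31 dBFS

Stage 1: overshoot 33 dB → 33/1.5 = 22 dB → -20 dBFS.
Stage 2: -20 dBFS is 22 dB over -42 dBFS; at 2:1 that becomes 11 dB over, giving -31 dBFS.
Stage 3: below threshold (-31 ≤ -13); passes unchanged; output -31 dBFS.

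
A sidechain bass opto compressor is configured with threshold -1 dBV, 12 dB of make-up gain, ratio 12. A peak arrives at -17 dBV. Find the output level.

-17 dBV is 16 dB below the -1 dBV threshold, so no gain reduction is applied.
Make-up gain adds 12 dB: -17 + 12 = -5 dBV.

-5 dBV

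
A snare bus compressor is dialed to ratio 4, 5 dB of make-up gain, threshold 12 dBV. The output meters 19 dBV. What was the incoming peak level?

20 dBV

Stripping the +5 dB make-up gives 14 dBV at the gain stage.
The compressed level sits 14 − 12 = 2 dB over threshold.
Input overshoot = R × output overshoot = 8 dB → input = 12 + 8 = 20 dBV.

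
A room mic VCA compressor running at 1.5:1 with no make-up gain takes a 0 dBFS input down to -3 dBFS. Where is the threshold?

Gain reduction = 0 − (-3) = 3 dB; output overshoot = GR / (R − 1) = 3 / 0.5 = 6 dB.
Threshold = output − output overshoot = -3 − 6 = -9 dBFS.

-9 dBFS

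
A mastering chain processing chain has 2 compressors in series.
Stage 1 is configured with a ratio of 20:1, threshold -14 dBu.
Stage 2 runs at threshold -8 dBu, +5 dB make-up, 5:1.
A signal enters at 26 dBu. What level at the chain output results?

Stage 1: 40 dB above -14 dBu, reduced 20:1 to 2 dB above → -12 dBu.
Stage 2: -12 dBu ≤ -8 dBu, so stage 2 doesn't engage; make-up brings it to -7 dBu.

-7 dBu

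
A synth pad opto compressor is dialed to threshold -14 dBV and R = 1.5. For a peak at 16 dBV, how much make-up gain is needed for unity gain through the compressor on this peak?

10 dB

Without make-up, output = threshold + overshoot/1.5 = -14 + 20 = 6 dBV.
Gap to target: 10 dB.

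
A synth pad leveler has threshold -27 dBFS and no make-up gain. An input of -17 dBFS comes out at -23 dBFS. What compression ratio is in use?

Input overshoot = -17 − (-27) = 10 dB; output overshoot = -23 − (-27) = 4 dB.
Ratio = 10 / 4 = 2.5.

2.5:1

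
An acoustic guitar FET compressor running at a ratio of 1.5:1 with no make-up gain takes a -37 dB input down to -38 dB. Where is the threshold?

Input is 3 dB above T (since output overshoot × R = input overshoot: (-38 − T)·1.5 = -37 − T gives T = -40 dB).
Check: -40 + (-37 − (-40))/1.5 = -40 + 2 = -38 dB. ✓

-40 dB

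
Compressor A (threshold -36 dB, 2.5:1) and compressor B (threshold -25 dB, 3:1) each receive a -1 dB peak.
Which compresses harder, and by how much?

A, by 5 dB

A: 35 dB over, compressed to 14 dB over, so 21 dB of GR.
B: 24 dB over, compressed to 8 dB over, so 16 dB of GR.
A applies 5 dB more gain reduction.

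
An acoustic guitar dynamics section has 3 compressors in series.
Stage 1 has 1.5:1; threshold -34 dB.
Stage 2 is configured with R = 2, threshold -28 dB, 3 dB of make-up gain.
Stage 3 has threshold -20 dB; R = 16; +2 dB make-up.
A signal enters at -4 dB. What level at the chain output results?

-17.875 dB

Stage 1: -4 dB is 30 dB over -34 dB; at 1.5:1 that becomes 20 dB over, giving -14 dB.
Stage 2: 14 dB above -28 dB, reduced 2:1 to 7 dB above → -21 dB; +3 dB make-up → -18 dB.
Stage 3: 2 dB above -20 dB, reduced 16:1 to 0.125 dB above → -19.875 dB; +2 dB make-up → -17.875 dB.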